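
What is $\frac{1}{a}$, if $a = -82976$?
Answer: $- \frac{1}{82976} \approx -1.2052 \cdot 10^{-5}$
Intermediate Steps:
$\frac{1}{a} = \frac{1}{-82976} = - \frac{1}{82976}$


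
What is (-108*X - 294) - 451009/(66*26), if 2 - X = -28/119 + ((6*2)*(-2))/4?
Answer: -3245357/2244 ≈ -1446.2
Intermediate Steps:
X = 140/17 (X = 2 - (-28/119 + ((6*2)*(-2))/4) = 2 - (-28*1/119 + (12*(-2))*(¼)) = 2 - (-4/17 - 24*¼) = 2 - (-4/17 - 6) = 2 - 1*(-106/17) = 2 + 106/17 = 140/17 ≈ 8.2353)
(-108*X - 294) - 451009/(66*26) = (-108*140/17 - 294) - 451009/(66*26) = (-15120/17 - 294) - 451009/1716 = -20118/17 - 451009/1716 = -20118/17 - 1*34693/132 = -20118/17 - 34693/132 = -3245357/2244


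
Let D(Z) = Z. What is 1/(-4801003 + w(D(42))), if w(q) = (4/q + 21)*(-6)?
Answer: -7/33607907 ≈ -2.0828e-7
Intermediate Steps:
w(q) = -126 - 24/q (w(q) = (21 + 4/q)*(-6) = -126 - 24/q)
1/(-4801003 + w(D(42))) = 1/(-4801003 + (-126 - 24/42)) = 1/(-4801003 + (-126 - 24*1/42)) = 1/(-4801003 + (-126 - 4/7)) = 1/(-4801003 - 886/7) = 1/(-33607907/7) = -7/33607907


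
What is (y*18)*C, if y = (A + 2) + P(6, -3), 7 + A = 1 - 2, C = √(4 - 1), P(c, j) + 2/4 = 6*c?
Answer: 531*√3 ≈ 919.72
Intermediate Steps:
P(c, j) = -½ + 6*c
C = √3 ≈ 1.7320
A = -8 (A = -7 + (1 - 2) = -7 - 1 = -8)
y = 59/2 (y = (-8 + 2) + (-½ + 6*6) = -6 + (-½ + 36) = -6 + 71/2 = 59/2 ≈ 29.500)
(y*18)*C = ((59/2)*18)*√3 = 531*√3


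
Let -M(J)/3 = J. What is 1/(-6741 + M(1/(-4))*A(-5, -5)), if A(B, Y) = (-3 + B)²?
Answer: -1/6693 ≈ -0.00014941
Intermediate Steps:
M(J) = -3*J
1/(-6741 + M(1/(-4))*A(-5, -5)) = 1/(-6741 + (-3/(-4))*(-3 - 5)²) = 1/(-6741 - 3*(-¼)*(-8)²) = 1/(-6741 + (¾)*64) = 1/(-6741 + 48) = 1/(-6693) = -1/6693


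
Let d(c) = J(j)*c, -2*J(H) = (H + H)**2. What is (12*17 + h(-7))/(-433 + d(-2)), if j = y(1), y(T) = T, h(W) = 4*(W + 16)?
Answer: -80/143 ≈ -0.55944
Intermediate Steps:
h(W) = 64 + 4*W (h(W) = 4*(16 + W) = 64 + 4*W)
j = 1
J(H) = -2*H**2 (J(H) = -(H + H)**2/2 = -4*H**2/2 = -2*H**2)
d(c) = -2*c (d(c) = (-2*1**2)*c = (-2*1)*c = -2*c)
(12*17 + h(-7))/(-433 + d(-2)) = (12*17 + (64 + 4*(-7)))/(-433 - 2*(-2)) = (204 + (64 - 28))/(-433 + 4) = (204 + 36)/(-429) = 240*(-1/429) = -80/143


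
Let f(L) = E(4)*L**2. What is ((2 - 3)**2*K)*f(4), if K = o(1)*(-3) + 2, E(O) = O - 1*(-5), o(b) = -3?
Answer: 1584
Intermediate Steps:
E(O) = 5 + O (E(O) = O + 5 = 5 + O)
f(L) = 9*L**2 (f(L) = (5 + 4)*L**2 = 9*L**2)
K = 11 (K = -3*(-3) + 2 = 9 + 2 = 11)
((2 - 3)**2*K)*f(4) = ((2 - 3)**2*11)*(9*4**2) = ((-1)**2*11)*(9*16) = (1*11)*144 = 11*144 = 1584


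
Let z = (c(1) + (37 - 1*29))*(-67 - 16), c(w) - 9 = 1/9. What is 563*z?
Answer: -7196266/9 ≈ -7.9959e+5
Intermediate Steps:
c(w) = 82/9 (c(w) = 9 + 1/9 = 82/9)
z = -12782/9 (z = (82/9 + (37 - 1*29))*(-67 - 16) = (82/9 + (37 - 29))*(-83) = (82/9 + 8)*(-83) = (154/9)*(-83) = -12782/9 ≈ -1420.2)
563*z = 563*(-12782/9) = -7196266/9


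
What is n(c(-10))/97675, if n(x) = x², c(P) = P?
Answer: 4/3907 ≈ 0.0010238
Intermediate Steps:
n(c(-10))/97675 = (-10)²/97675 = 100*(1/97675) = 4/3907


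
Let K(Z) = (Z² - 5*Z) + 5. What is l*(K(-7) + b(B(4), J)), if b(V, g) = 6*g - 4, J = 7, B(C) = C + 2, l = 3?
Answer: 381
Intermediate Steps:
K(Z) = 5 + Z² - 5*Z
B(C) = 2 + C
b(V, g) = -4 + 6*g
l*(K(-7) + b(B(4), J)) = 3*((5 + (-7)² - 5*(-7)) + (-4 + 6*7)) = 3*((5 + 49 + 35) + (-4 + 42)) = 3*(89 + 38) = 3*127 = 381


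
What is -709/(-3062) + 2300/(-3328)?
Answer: -585381/1273792 ≈ -0.45956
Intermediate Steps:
-709/(-3062) + 2300/(-3328) = -709*(-1/3062) + 2300*(-1/3328) = 709/3062 - 575/832 = -585381/1273792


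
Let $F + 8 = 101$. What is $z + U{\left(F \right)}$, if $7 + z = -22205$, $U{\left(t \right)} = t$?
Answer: $-22119$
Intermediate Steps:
$F = 93$ ($F = -8 + 101 = 93$)
$z = -22212$ ($z = -7 - 22205 = -22212$)
$z + U{\left(F \right)} = -22212 + 93 = -22119$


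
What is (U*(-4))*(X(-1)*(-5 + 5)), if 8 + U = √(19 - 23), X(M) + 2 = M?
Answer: 0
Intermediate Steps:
X(M) = -2 + M
U = -8 + 2*I (U = -8 + √(19 - 23) = -8 + √(-4) = -8 + 2*I ≈ -8.0 + 2.0*I)
(U*(-4))*(X(-1)*(-5 + 5)) = ((-8 + 2*I)*(-4))*((-2 - 1)*(-5 + 5)) = (32 - 8*I)*(-3*0) = (32 - 8*I)*0 = 0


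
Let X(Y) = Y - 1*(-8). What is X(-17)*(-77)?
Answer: 693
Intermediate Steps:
X(Y) = 8 + Y (X(Y) = Y + 8 = 8 + Y)
X(-17)*(-77) = (8 - 17)*(-77) = -9*(-77) = 693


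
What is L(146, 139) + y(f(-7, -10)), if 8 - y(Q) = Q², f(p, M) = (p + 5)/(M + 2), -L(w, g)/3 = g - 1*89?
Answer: -2273/16 ≈ -142.06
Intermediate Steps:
L(w, g) = 267 - 3*g (L(w, g) = -3*(g - 1*89) = -3*(g - 89) = -3*(-89 + g) = 267 - 3*g)
f(p, M) = (5 + p)/(2 + M)
y(Q) = 8 - Q²
L(146, 139) + y(f(-7, -10)) = (267 - 3*139) + (8 - ((5 - 7)/(2 - 10))²) = (267 - 417) + (8 - (-2/(-8))²) = -150 + (8 - (-⅛*(-2))²) = -150 + (8 - (¼)²) = -150 + (8 - 1*1/16) = -150 + (8 - 1/16) = -150 + 127/16 = -2273/16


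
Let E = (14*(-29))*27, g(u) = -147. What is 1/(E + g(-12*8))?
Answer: -1/11109 ≈ -9.0017e-5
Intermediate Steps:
E = -10962 (E = -406*27 = -10962)
1/(E + g(-12*8)) = 1/(-10962 - 147) = 1/(-11109) = -1/11109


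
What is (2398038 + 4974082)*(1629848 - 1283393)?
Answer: 2554107834600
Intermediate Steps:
(2398038 + 4974082)*(1629848 - 1283393) = 7372120*346455 = 2554107834600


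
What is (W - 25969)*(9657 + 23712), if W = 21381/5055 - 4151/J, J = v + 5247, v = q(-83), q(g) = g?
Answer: -7539234660876723/8701340 ≈ -8.6645e+8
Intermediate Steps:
v = -83
J = 5164 (J = -83 + 5247 = 5164)
W = 29809393/8701340 (W = 21381/5055 - 4151/5164 = 21381*(1/5055) - 4151*1/5164 = 7127/1685 - 4151/5164 = 29809393/8701340 ≈ 3.4258)
(W - 25969)*(9657 + 23712) = (29809393/8701340 - 25969)*(9657 + 23712) = -225935289067/8701340*33369 = -7539234660876723/8701340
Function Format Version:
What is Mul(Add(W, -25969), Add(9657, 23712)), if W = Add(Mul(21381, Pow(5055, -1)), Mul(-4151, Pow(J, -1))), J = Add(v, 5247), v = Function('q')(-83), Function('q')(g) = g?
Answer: Rational(-7539234660876723, 8701340) ≈ -8.6645e+8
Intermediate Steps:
v = -83
J = 5164 (J = Add(-83, 5247) = 5164)
W = Rational(29809393, 8701340) (W = Add(Mul(21381, Pow(5055, -1)), Mul(-4151, Pow(5164, -1))) = Add(Mul(21381, Rational(1, 5055)), Mul(-4151, Rational(1, 5164))) = Add(Rational(7127, 1685), Rational(-4151, 5164)) = Rational(29809393, 8701340) ≈ 3.4258)
Mul(Add(W, -25969), Add(9657, 23712)) = Mul(Add(Rational(29809393, 8701340), -25969), Add(9657, 23712)) = Mul(Rational(-225935289067, 8701340), 33369) = Rational(-7539234660876723, 8701340)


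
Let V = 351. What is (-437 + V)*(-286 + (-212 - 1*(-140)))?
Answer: 30788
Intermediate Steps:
(-437 + V)*(-286 + (-212 - 1*(-140))) = (-437 + 351)*(-286 + (-212 - 1*(-140))) = -86*(-286 + (-212 + 140)) = -86*(-286 - 72) = -86*(-358) = 30788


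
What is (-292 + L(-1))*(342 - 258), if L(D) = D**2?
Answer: -24444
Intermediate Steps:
(-292 + L(-1))*(342 - 258) = (-292 + (-1)**2)*(342 - 258) = (-292 + 1)*84 = -291*84 = -24444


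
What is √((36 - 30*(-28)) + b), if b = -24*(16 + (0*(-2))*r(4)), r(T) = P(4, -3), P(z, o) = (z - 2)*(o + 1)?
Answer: 2*√123 ≈ 22.181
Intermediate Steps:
P(z, o) = (1 + o)*(-2 + z) (P(z, o) = (-2 + z)*(1 + o) = (1 + o)*(-2 + z))
r(T) = -4 (r(T) = -2 + 4 - 2*(-3) - 3*4 = -2 + 4 + 6 - 12 = -4)
b = -384 (b = -24*(16 + (0*(-2))*(-4)) = -24*(16 + 0*(-4)) = -24*(16 + 0) = -24*16 = -384)
√((36 - 30*(-28)) + b) = √((36 - 30*(-28)) - 384) = √((36 + 840) - 384) = √(876 - 384) = √492 = 2*√123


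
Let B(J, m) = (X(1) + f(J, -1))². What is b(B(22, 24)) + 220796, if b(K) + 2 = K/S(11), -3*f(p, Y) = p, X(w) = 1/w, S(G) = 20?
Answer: 39743281/180 ≈ 2.2080e+5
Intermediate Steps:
X(w) = 1/w
f(p, Y) = -p/3
B(J, m) = (1 - J/3)² (B(J, m) = (1/1 - J/3)² = (1 - J/3)²)
b(K) = -2 + K/20
b(B(22, 24)) + 220796 = (-2 + ((-3 + 22)²/9)/20) + 220796 = (-2 + ((⅑)*19²)/20) + 220796 = (-2 + ((⅑)*361)/20) + 220796 = (-2 + (1/20)*(361/9)) + 220796 = (-2 + 361/180) + 220796 = 1/180 + 220796 = 39743281/180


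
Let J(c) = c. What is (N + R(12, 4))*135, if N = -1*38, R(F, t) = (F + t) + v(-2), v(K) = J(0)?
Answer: -2970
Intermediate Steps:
v(K) = 0
R(F, t) = F + t (R(F, t) = (F + t) + 0 = F + t)
N = -38
(N + R(12, 4))*135 = (-38 + (12 + 4))*135 = (-38 + 16)*135 = -22*135 = -2970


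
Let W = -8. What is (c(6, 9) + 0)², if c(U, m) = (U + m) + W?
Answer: 49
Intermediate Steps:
c(U, m) = -8 + U + m (c(U, m) = (U + m) - 8 = -8 + U + m)
(c(6, 9) + 0)² = ((-8 + 6 + 9) + 0)² = (7 + 0)² = 7² = 49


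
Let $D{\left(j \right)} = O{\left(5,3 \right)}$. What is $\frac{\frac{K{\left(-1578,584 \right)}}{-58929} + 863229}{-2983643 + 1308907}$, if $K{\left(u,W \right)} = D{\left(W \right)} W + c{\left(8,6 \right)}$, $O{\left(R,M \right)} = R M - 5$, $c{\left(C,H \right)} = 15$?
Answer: $- \frac{25434607943}{49345258872} \approx -0.51544$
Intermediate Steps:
$O{\left(R,M \right)} = -5 + M R$ ($O{\left(R,M \right)} = M R - 5 = -5 + M R$)
$D{\left(j \right)} = 10$ ($D{\left(j \right)} = -5 + 3 \cdot 5 = -5 + 15 = 10$)
$K{\left(u,W \right)} = 15 + 10 W$ ($K{\left(u,W \right)} = 10 W + 15 = 15 + 10 W$)
$\frac{\frac{K{\left(-1578,584 \right)}}{-58929} + 863229}{-2983643 + 1308907} = \frac{\frac{15 + 10 \cdot 584}{-58929} + 863229}{-2983643 + 1308907} = \frac{\left(15 + 5840\right) \left(- \frac{1}{58929}\right) + 863229}{-1674736} = \left(5855 \left(- \frac{1}{58929}\right) + 863229\right) \left(- \frac{1}{1674736}\right) = \left(- \frac{5855}{58929} + 863229\right) \left(- \frac{1}{1674736}\right) = \frac{50869215886}{58929} \left(- \frac{1}{1674736}\right) = - \frac{25434607943}{49345258872}$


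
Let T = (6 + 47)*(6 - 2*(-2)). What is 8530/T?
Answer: 853/53 ≈ 16.094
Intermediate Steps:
T = 530 (T = 53*(6 + 4) = 53*10 = 530)
8530/T = 8530/530 = 8530*(1/530) = 853/53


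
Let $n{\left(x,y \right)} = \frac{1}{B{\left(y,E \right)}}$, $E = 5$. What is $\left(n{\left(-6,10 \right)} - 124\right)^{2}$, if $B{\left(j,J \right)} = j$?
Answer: $\frac{1535121}{100} \approx 15351.0$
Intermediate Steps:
$n{\left(x,y \right)} = \frac{1}{y}$
$\left(n{\left(-6,10 \right)} - 124\right)^{2} = \left(\frac{1}{10} - 124\right)^{2} = \left(- \frac{1239}{10}\right)^{2} = \frac{1535121}{100}$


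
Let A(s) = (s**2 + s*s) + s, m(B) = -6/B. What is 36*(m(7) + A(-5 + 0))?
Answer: 11124/7 ≈ 1589.1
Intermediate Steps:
A(s) = s + 2*s**2 (A(s) = (s**2 + s**2) + s = 2*s**2 + s = s + 2*s**2)
36*(m(7) + A(-5 + 0)) = 36*(-6/7 + (-5 + 0)*(1 + 2*(-5 + 0))) = 36*(-6*1/7 - 5*(1 + 2*(-5))) = 36*(-6/7 - 5*(1 - 10)) = 36*(-6/7 - 5*(-9)) = 36*(-6/7 + 45) = 36*(309/7) = 11124/7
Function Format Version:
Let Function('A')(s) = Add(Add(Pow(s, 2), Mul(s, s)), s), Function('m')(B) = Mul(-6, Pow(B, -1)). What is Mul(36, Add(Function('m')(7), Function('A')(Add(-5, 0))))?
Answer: Rational(11124, 7) ≈ 1589.1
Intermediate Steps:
Function('A')(s) = Add(s, Mul(2, Pow(s, 2))) (Function('A')(s) = Add(Add(Pow(s, 2), Pow(s, 2)), s) = Add(Mul(2, Pow(s, 2)), s) = Add(s, Mul(2, Pow(s, 2))))
Mul(36, Add(Function('m')(7), Function('A')(Add(-5, 0)))) = Mul(36, Add(Mul(-6, Pow(7, -1)), Mul(Add(-5, 0), Add(1, Mul(2, Add(-5, 0)))))) = Mul(36, Add(Mul(-6, Rational(1, 7)), Mul(-5, Add(1, Mul(2, -5))))) = Mul(36, Add(Rational(-6, 7), Mul(-5, Add(1, -10)))) = Mul(36, Add(Rational(-6, 7), Mul(-5, -9))) = Mul(36, Add(Rational(-6, 7), 45)) = Mul(36, Rational(309, 7)) = Rational(11124, 7)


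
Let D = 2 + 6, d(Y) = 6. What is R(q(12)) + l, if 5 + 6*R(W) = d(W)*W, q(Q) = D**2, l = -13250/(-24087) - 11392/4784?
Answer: 883477921/14404026 ≈ 61.336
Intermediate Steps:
D = 8
l = -13188194/7202013 (l = -13250*(-1/24087) - 11392*1/4784 = 13250/24087 - 712/299 = -13188194/7202013 ≈ -1.8312)
q(Q) = 64 (q(Q) = 8**2 = 64)
R(W) = -5/6 + W (R(W) = -5/6 + (6*W)/6 = -5/6 + W)
R(q(12)) + l = (-5/6 + 64) - 13188194/7202013 = 379/6 - 13188194/7202013 = 883477921/14404026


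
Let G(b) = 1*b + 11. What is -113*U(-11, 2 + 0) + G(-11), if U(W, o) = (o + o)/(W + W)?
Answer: 226/11 ≈ 20.545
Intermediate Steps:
U(W, o) = o/W (U(W, o) = (2*o)/((2*W)) = (2*o)*(1/(2*W)) = o/W)
G(b) = 11 + b (G(b) = b + 11 = 11 + b)
-113*U(-11, 2 + 0) + G(-11) = -113*(2 + 0)/(-11) + (11 - 11) = -226*(-1)/11 + 0 = -113*(-2/11) + 0 = 226/11 + 0 = 226/11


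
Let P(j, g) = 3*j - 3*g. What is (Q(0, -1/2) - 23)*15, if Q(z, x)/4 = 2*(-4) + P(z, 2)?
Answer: -1185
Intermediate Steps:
P(j, g) = -3*g + 3*j
Q(z, x) = -56 + 12*z (Q(z, x) = 4*(2*(-4) + (-3*2 + 3*z)) = 4*(-8 + (-6 + 3*z)) = 4*(-14 + 3*z) = -56 + 12*z)
(Q(0, -1/2) - 23)*15 = ((-56 + 12*0) - 23)*15 = ((-56 + 0) - 23)*15 = (-56 - 23)*15 = -79*15 = -1185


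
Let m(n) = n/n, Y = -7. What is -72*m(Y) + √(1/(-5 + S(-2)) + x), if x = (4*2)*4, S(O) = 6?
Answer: -72 + √33 ≈ -66.255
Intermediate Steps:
m(n) = 1
x = 32 (x = 8*4 = 32)
-72*m(Y) + √(1/(-5 + S(-2)) + x) = -72*1 + √(1/(-5 + 6) + 32) = -72 + √(1/1 + 32) = -72 + √(1 + 32) = -72 + √33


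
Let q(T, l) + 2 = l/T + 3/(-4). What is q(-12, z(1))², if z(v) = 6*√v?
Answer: 169/16 ≈ 10.563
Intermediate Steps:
q(T, l) = -11/4 + l/T (q(T, l) = -2 + (l/T + 3/(-4)) = -2 + (l/T + 3*(-¼)) = -2 + (l/T - ¾) = -2 + (-¾ + l/T) = -11/4 + l/T)
q(-12, z(1))² = (-11/4 + (6*√1)/(-12))² = (-11/4 + (6*1)*(-1/12))² = (-11/4 + 6*(-1/12))² = (-11/4 - ½)² = (-13/4)² = 169/16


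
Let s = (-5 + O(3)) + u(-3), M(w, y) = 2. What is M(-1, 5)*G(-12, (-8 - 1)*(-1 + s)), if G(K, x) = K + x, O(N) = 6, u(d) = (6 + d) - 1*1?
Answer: -60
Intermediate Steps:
u(d) = 5 + d (u(d) = (6 + d) - 1 = 5 + d)
s = 3 (s = (-5 + 6) + (5 - 3) = 1 + 2 = 3)
M(-1, 5)*G(-12, (-8 - 1)*(-1 + s)) = 2*(-12 + (-8 - 1)*(-1 + 3)) = 2*(-12 - 9*2) = 2*(-12 - 18) = 2*(-30) = -60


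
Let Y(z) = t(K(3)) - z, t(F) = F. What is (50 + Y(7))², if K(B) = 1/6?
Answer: 67081/36 ≈ 1863.4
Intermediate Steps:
K(B) = ⅙
Y(z) = ⅙ - z
(50 + Y(7))² = (50 + (⅙ - 1*7))² = (50 + (⅙ - 7))² = (50 - 41/6)² = (259/6)² = 67081/36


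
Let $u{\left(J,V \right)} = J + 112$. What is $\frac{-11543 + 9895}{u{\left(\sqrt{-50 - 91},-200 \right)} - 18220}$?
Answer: $\frac{9947328}{109299935} + \frac{1648 i \sqrt{141}}{327899805} \approx 0.091009 + 5.968 \cdot 10^{-5} i$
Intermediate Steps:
$u{\left(J,V \right)} = 112 + J$
$\frac{-11543 + 9895}{u{\left(\sqrt{-50 - 91},-200 \right)} - 18220} = \frac{-11543 + 9895}{\left(112 + \sqrt{-50 - 91}\right) - 18220} = - \frac{1648}{\left(112 + \sqrt{-141}\right) - 18220} = - \frac{1648}{\left(112 + i \sqrt{141}\right) - 18220} = - \frac{1648}{-18108 + i \sqrt{141}}$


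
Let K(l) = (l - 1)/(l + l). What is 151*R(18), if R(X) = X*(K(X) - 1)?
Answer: -2869/2 ≈ -1434.5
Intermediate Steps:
K(l) = (-1 + l)/(2*l) (K(l) = (-1 + l)/((2*l)) = (-1 + l)*(1/(2*l)) = (-1 + l)/(2*l))
R(X) = X*(-1 + (-1 + X)/(2*X)) (R(X) = X*((-1 + X)/(2*X) - 1) = X*(-1 + (-1 + X)/(2*X)))
151*R(18) = 151*(-1/2 - 1/2*18) = 151*(-1/2 - 9) = 151*(-19/2) = -2869/2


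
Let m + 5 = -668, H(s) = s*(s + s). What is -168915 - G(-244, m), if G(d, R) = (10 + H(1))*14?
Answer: -169083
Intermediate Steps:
H(s) = 2*s² (H(s) = s*(2*s) = 2*s²)
m = -673 (m = -5 - 668 = -673)
G(d, R) = 168 (G(d, R) = (10 + 2*1²)*14 = (10 + 2*1)*14 = (10 + 2)*14 = 12*14 = 168)
-168915 - G(-244, m) = -168915 - 1*168 = -168915 - 168 = -169083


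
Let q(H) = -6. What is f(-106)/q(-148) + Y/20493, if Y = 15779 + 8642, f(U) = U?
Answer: 386464/20493 ≈ 18.858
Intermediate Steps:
Y = 24421
f(-106)/q(-148) + Y/20493 = -106/(-6) + 24421/20493 = -106*(-1/6) + 24421*(1/20493) = 53/3 + 24421/20493 = 386464/20493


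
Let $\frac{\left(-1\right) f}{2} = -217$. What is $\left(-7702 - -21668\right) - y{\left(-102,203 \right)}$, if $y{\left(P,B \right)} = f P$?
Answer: $58234$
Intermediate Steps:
$f = 434$ ($f = \left(-2\right) \left(-217\right) = 434$)
$y{\left(P,B \right)} = 434 P$
$\left(-7702 - -21668\right) - y{\left(-102,203 \right)} = \left(-7702 - -21668\right) - 434 \left(-102\right) = \left(-7702 + 21668\right) - -44268 = 13966 + 44268 = 58234$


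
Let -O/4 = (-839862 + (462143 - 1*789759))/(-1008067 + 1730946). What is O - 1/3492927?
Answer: 16311660989545/2524963576833 ≈ 6.4602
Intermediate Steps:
O = 4669912/722879 (O = -4*(-839862 + (462143 - 1*789759))/(-1008067 + 1730946) = -4*(-839862 + (462143 - 789759))/722879 = -4*(-839862 - 327616)/722879 = -(-4669912)/722879 = -4*(-1167478/722879) = 4669912/722879 ≈ 6.4602)
O - 1/3492927 = 4669912/722879 - 1/3492927 = 16311660989545/2524963576833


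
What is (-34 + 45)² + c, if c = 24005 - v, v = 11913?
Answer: 12213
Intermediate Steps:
c = 12092 (c = 24005 - 1*11913 = 24005 - 11913 = 12092)
(-34 + 45)² + c = (-34 + 45)² + 12092 = 11² + 12092 = 121 + 12092 = 12213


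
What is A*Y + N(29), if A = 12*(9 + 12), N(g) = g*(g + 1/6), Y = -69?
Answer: -99253/6 ≈ -16542.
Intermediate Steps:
N(g) = g*(1/6 + g) (N(g) = g*(g + 1/6) = g*(1/6 + g))
A = 252 (A = 12*21 = 252)
A*Y + N(29) = 252*(-69) + 29*(1/6 + 29) = -17388 + 29*(175/6) = -17388 + 5075/6 = -99253/6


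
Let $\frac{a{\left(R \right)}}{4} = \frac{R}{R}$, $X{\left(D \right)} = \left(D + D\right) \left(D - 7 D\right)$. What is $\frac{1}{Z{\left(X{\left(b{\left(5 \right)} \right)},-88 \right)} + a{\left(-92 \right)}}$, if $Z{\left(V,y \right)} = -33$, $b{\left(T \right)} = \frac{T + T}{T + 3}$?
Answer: $- \frac{1}{29} \approx -0.034483$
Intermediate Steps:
$b{\left(T \right)} = \frac{2 T}{3 + T}$
$X{\left(D \right)} = - 12 D^{2}$ ($X{\left(D \right)} = 2 D \left(- 6 D\right) = - 12 D^{2}$)
$a{\left(R \right)} = 4$ ($a{\left(R \right)} = 4 \frac{R}{R} = 4 \cdot 1 = 4$)
$\frac{1}{Z{\left(X{\left(b{\left(5 \right)} \right)},-88 \right)} + a{\left(-92 \right)}} = \frac{1}{-33 + 4} = \frac{1}{-29} = - \frac{1}{29}$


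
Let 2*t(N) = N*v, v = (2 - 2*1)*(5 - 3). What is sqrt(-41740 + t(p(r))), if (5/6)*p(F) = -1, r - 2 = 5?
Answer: 2*I*sqrt(10435) ≈ 204.3*I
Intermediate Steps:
v = 0 (v = (2 - 2)*2 = 0*2 = 0)
r = 7 (r = 2 + 5 = 7)
p(F) = -6/5 (p(F) = (6/5)*(-1) = -6/5)
t(N) = 0 (t(N) = (N*0)/2 = (1/2)*0 = 0)
sqrt(-41740 + t(p(r))) = sqrt(-41740 + 0) = sqrt(-41740) = 2*I*sqrt(10435)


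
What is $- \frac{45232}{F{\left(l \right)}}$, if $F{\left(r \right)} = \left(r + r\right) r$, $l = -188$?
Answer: $- \frac{2827}{4418} \approx -0.63988$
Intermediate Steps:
$F{\left(r \right)} = 2 r^{2}$ ($F{\left(r \right)} = 2 r r = 2 r^{2}$)
$- \frac{45232}{F{\left(l \right)}} = - \frac{45232}{2 \left(-188\right)^{2}} = - \frac{45232}{2 \cdot 35344} = - \frac{45232}{70688} = \left(-45232\right) \frac{1}{70688} = - \frac{2827}{4418}$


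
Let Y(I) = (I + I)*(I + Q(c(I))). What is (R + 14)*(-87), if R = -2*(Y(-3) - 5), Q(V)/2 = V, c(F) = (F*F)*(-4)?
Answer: 76212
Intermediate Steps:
c(F) = -4*F² (c(F) = F²*(-4) = -4*F²)
Q(V) = 2*V
Y(I) = 2*I*(I - 8*I²) (Y(I) = (I + I)*(I + 2*(-4*I²)) = (2*I)*(I - 8*I²) = 2*I*(I - 8*I²))
R = -890 (R = -2*((-3)²*(2 - 16*(-3)) - 5) = -2*(9*(2 + 48) - 5) = -2*(9*50 - 5) = -2*(450 - 5) = -2*445 = -890)
(R + 14)*(-87) = (-890 + 14)*(-87) = -876*(-87) = 76212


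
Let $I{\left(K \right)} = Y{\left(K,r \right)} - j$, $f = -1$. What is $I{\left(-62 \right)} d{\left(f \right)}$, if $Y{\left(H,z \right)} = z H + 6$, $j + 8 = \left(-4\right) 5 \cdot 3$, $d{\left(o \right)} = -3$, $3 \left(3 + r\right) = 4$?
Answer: $-532$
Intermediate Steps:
$r = - \frac{5}{3}$ ($r = -3 + \frac{1}{3} \cdot 4 = -3 + \frac{4}{3} = - \frac{5}{3} \approx -1.6667$)
$j = -68$ ($j = -8 + \left(-4\right) 5 \cdot 3 = -8 - 60 = -68$)
$Y{\left(H,z \right)} = 6 + H z$ ($Y{\left(H,z \right)} = H z + 6 = 6 + H z$)
$I{\left(K \right)} = 74 - \frac{5 K}{3}$ ($I{\left(K \right)} = \left(6 + K \left(- \frac{5}{3}\right)\right) - -68 = \left(6 - \frac{5 K}{3}\right) + 68 = 74 - \frac{5 K}{3}$)
$I{\left(-62 \right)} d{\left(f \right)} = \left(74 - - \frac{310}{3}\right) \left(-3\right) = \left(74 + \frac{310}{3}\right) \left(-3\right) = \frac{532}{3} \left(-3\right) = -532$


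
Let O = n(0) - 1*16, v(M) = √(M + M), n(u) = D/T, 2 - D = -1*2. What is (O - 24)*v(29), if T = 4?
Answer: -39*√58 ≈ -297.02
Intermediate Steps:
D = 4 (D = 2 - (-1)*2 = 2 - 1*(-2) = 2 + 2 = 4)
n(u) = 1 (n(u) = 4/4 = 4*(¼) = 1)
v(M) = √2*√M (v(M) = √(2*M) = √2*√M)
O = -15 (O = 1 - 1*16 = 1 - 16 = -15)
(O - 24)*v(29) = (-15 - 24)*(√2*√29) = -39*√58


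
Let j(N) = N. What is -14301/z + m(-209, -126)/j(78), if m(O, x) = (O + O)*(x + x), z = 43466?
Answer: 762903183/565058 ≈ 1350.1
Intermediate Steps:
m(O, x) = 4*O*x (m(O, x) = (2*O)*(2*x) = 4*O*x)
-14301/z + m(-209, -126)/j(78) = -14301/43466 + (4*(-209)*(-126))/78 = -14301*1/43466 + 105336*(1/78) = -14301/43466 + 17556/13 = 762903183/565058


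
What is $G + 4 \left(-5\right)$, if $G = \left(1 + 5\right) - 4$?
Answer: $-18$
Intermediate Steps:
$G = 2$ ($G = 6 - 4 = 2$)
$G + 4 \left(-5\right) = 2 + 4 \left(-5\right) = 2 - 20 = -18$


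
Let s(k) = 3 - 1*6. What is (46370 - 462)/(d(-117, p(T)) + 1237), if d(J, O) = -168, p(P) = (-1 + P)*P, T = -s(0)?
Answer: 45908/1069 ≈ 42.945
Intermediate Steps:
s(k) = -3 (s(k) = 3 - 6 = -3)
T = 3 (T = -1*(-3) = 3)
p(P) = P*(-1 + P)
(46370 - 462)/(d(-117, p(T)) + 1237) = (46370 - 462)/(-168 + 1237) = 45908/1069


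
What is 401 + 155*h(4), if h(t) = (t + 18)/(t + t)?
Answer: 3309/4 ≈ 827.25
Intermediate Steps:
h(t) = (18 + t)/(2*t) (h(t) = (18 + t)/((2*t)) = (18 + t)*(1/(2*t)) = (18 + t)/(2*t))
401 + 155*h(4) = 401 + 155*((½)*(18 + 4)/4) = 401 + 155*((½)*(¼)*22) = 401 + 155*(11/4) = 401 + 1705/4 = 3309/4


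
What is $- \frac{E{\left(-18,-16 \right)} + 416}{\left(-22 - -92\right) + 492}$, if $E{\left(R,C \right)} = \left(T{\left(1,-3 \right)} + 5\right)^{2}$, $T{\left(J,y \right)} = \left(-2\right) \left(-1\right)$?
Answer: $- \frac{465}{562} \approx -0.8274$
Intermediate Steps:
$T{\left(J,y \right)} = 2$
$E{\left(R,C \right)} = 49$ ($E{\left(R,C \right)} = \left(2 + 5\right)^{2} = 7^{2} = 49$)
$- \frac{E{\left(-18,-16 \right)} + 416}{\left(-22 - -92\right) + 492} = - \frac{49 + 416}{\left(-22 - -92\right) + 492} = - \frac{465}{\left(-22 + 92\right) + 492} = - \frac{465}{70 + 492} = - \frac{465}{562}$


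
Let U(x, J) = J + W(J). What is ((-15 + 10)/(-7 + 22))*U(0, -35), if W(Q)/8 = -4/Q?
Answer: 1193/105 ≈ 11.362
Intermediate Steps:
W(Q) = -32/Q (W(Q) = 8*(-4/Q) = -32/Q)
U(x, J) = J - 32/J
((-15 + 10)/(-7 + 22))*U(0, -35) = ((-15 + 10)/(-7 + 22))*(-35 - 32/(-35)) = (-5/15)*(-35 - 32*(-1/35)) = (-5*1/15)*(-35 + 32/35) = -⅓*(-1193/35) = 1193/105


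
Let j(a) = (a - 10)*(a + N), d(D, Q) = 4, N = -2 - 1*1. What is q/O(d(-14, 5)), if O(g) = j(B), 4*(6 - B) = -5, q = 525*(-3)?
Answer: 25200/187 ≈ 134.76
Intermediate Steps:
N = -3 (N = -2 - 1 = -3)
q = -1575
B = 29/4 (B = 6 - ¼*(-5) = 6 + 5/4 = 29/4 ≈ 7.2500)
j(a) = (-10 + a)*(-3 + a) (j(a) = (a - 10)*(a - 3) = (-10 + a)*(-3 + a))
O(g) = -187/16 (O(g) = 30 + (29/4)² - 13*29/4 = 30 + 841/16 - 377/4 = -187/16)
q/O(d(-14, 5)) = -1575/(-187/16) = -1575*(-16/187) = 25200/187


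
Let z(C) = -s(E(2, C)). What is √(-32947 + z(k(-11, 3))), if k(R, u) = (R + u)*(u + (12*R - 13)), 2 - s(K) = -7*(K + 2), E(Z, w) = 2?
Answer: 7*I*√673 ≈ 181.6*I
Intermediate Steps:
s(K) = 16 + 7*K (s(K) = 2 - (-7)*(K + 2) = 2 - (-7)*(2 + K) = 2 - (-14 - 7*K) = 2 + (14 + 7*K) = 16 + 7*K)
k(R, u) = (R + u)*(-13 + u + 12*R) (k(R, u) = (R + u)*(u + (-13 + 12*R)) = (R + u)*(-13 + u + 12*R))
z(C) = -30 (z(C) = -(16 + 7*2) = -(16 + 14) = -1*30 = -30)
√(-32947 + z(k(-11, 3))) = √(-32947 - 30) = √(-32977) = 7*I*√673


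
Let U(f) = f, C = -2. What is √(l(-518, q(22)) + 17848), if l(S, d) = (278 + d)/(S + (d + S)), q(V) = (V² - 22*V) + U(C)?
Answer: √534164834/173 ≈ 133.60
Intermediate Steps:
q(V) = -2 + V² - 22*V (q(V) = (V² - 22*V) - 2 = -2 + V² - 22*V)
l(S, d) = (278 + d)/(d + 2*S) (l(S, d) = (278 + d)/(S + (S + d)) = (278 + d)/(d + 2*S))
√(l(-518, q(22)) + 17848) = √((278 + (-2 + 22² - 22*22))/((-2 + 22² - 22*22) + 2*(-518)) + 17848) = √((278 + (-2 + 484 - 484))/((-2 + 484 - 484) - 1036) + 17848) = √((278 - 2)/(-2 - 1036) + 17848) = √(276/(-1038) + 17848) = √(-1/1038*276 + 17848) = √(-46/173 + 17848) = √(3087658/173) = √534164834/173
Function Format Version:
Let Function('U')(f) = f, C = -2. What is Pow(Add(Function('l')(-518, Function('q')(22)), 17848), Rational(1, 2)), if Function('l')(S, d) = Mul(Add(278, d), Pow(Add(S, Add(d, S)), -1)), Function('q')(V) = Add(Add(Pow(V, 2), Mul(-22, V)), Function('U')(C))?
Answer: Mul(Rational(1, 173), Pow(534164834, Rational(1, 2))) ≈ 133.60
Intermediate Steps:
Function('q')(V) = Add(-2, Pow(V, 2), Mul(-22, V)) (Function('q')(V) = Add(Add(Pow(V, 2), Mul(-22, V)), -2) = Add(-2, Pow(V, 2), Mul(-22, V)))
Function('l')(S, d) = Mul(Pow(Add(d, Mul(2, S)), -1), Add(278, d)) (Function('l')(S, d) = Mul(Add(278, d), Pow(Add(S, Add(S, d)), -1)) = Mul(Add(278, d), Pow(Add(d, Mul(2, S)), -1)) = Mul(Pow(Add(d, Mul(2, S)), -1), Add(278, d)))
Pow(Add(Function('l')(-518, Function('q')(22)), 17848), Rational(1, 2)) = Pow(Add(Mul(Pow(Add(Add(-2, Pow(22, 2), Mul(-22, 22)), Mul(2, -518)), -1), Add(278, Add(-2, Pow(22, 2), Mul(-22, 22)))), 17848), Rational(1, 2)) = Pow(Add(Mul(Pow(Add(Add(-2, 484, -484), -1036), -1), Add(278, Add(-2, 484, -484))), 17848), Rational(1, 2)) = Pow(Add(Mul(Pow(Add(-2, -1036), -1), Add(278, -2)), 17848), Rational(1, 2)) = Pow(Add(Mul(Pow(-1038, -1), 276), 17848), Rational(1, 2)) = Pow(Add(Mul(Rational(-1, 1038), 276), 17848), Rational(1, 2)) = Pow(Add(Rational(-46, 173), 17848), Rational(1, 2)) = Pow(Rational(3087658, 173), Rational(1, 2)) = Mul(Rational(1, 173), Pow(534164834, Rational(1, 2)))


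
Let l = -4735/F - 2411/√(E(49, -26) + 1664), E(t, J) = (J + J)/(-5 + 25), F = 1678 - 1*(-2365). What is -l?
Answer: 4735/4043 + 2411*√4615/2769 ≈ 60.322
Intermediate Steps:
F = 4043 (F = 1678 + 2365 = 4043)
E(t, J) = J/10 (E(t, J) = (2*J)/20 = (2*J)*(1/20) = J/10)
l = -4735/4043 - 2411*√4615/2769 (l = -4735/4043 - 2411/√((⅒)*(-26) + 1664) = -4735*1/4043 - 2411/√(-13/5 + 1664) = -4735/4043 - 2411*√4615/2769 ≈ -60.322)
-l = -(-4735/4043 - 2411*√4615/2769) = 4735/4043 + 2411*√4615/2769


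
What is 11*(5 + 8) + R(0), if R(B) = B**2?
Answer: 143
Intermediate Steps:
11*(5 + 8) + R(0) = 11*(5 + 8) + 0**2 = 11*13 + 0 = 143 + 0 = 143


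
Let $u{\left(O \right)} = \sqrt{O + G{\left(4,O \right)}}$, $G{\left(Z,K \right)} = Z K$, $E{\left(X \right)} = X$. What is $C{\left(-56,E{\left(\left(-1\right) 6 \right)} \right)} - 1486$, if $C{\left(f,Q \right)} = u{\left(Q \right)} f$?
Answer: $-1486 - 56 i \sqrt{30} \approx -1486.0 - 306.72 i$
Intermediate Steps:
$G{\left(Z,K \right)} = K Z$
$u{\left(O \right)} = \sqrt{5} \sqrt{O}$ ($u{\left(O \right)} = \sqrt{O + O 4} = \sqrt{O + 4 O} = \sqrt{5 O} = \sqrt{5} \sqrt{O}$)
$C{\left(f,Q \right)} = f \sqrt{5} \sqrt{Q}$ ($C{\left(f,Q \right)} = \sqrt{5} \sqrt{Q} f = f \sqrt{5} \sqrt{Q}$)
$C{\left(-56,E{\left(\left(-1\right) 6 \right)} \right)} - 1486 = - 56 \sqrt{5} \sqrt{\left(-1\right) 6} - 1486 = - 56 \sqrt{5} \sqrt{-6} - 1486 = - 56 \sqrt{5} i \sqrt{6} - 1486 = - 56 i \sqrt{30} - 1486 = -1486 - 56 i \sqrt{30}$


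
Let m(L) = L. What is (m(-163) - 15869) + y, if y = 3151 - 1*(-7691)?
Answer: -5190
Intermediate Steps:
y = 10842 (y = 3151 + 7691 = 10842)
(m(-163) - 15869) + y = (-163 - 15869) + 10842 = -16032 + 10842 = -5190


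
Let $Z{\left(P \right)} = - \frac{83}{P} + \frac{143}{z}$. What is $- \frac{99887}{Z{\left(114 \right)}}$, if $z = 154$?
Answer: $- \frac{39854913}{80} \approx -4.9819 \cdot 10^{5}$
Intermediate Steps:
$Z{\left(P \right)} = \frac{13}{14} - \frac{83}{P}$ ($Z{\left(P \right)} = - \frac{83}{P} + \frac{143}{154} = - \frac{83}{P} + 143 \cdot \frac{1}{154} = - \frac{83}{P} + \frac{13}{14} = \frac{13}{14} - \frac{83}{P}$)
$- \frac{99887}{Z{\left(114 \right)}} = - \frac{99887}{\frac{13}{14} - \frac{83}{114}} = - \frac{99887}{\frac{80}{399}} = \left(-99887\right) \frac{399}{80} = - \frac{39854913}{80}$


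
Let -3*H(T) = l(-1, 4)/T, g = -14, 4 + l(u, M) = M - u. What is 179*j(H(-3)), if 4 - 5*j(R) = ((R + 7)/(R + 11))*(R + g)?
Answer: 20764/45 ≈ 461.42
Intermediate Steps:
l(u, M) = -4 + M - u (l(u, M) = -4 + (M - u) = -4 + M - u)
H(T) = -1/(3*T) (H(T) = -(-4 + 4 - 1*(-1))/(3*T) = -(-4 + 4 + 1)/(3*T) = -1/(3*T))
j(R) = 4/5 - (-14 + R)*(7 + R)/(5*(11 + R)) (j(R) = 4/5 - (R + 7)/(R + 11)*(R - 14)/5 = 4/5 - (7 + R)/(11 + R)*(-14 + R)/5 = 4/5 - (-14 + R)*(7 + R)/(5*(11 + R)))
179*j(H(-3)) = 179*((142 - (-1/3/(-3))**2 + 11*(-1/3/(-3)))/(5*(11 - 1/3/(-3)))) = 179*((142 - (-1/3*(-1/3))**2 + 11*(-1/3*(-1/3)))/(5*(11 - 1/3*(-1/3)))) = 179*((142 - (1/9)**2 + 11*(1/9))/(5*(11 + 1/9))) = 179*((142 - 1*1/81 + 11/9)/(5*(100/9))) = 179*((1/5)*(9/100)*(142 - 1/81 + 11/9)) = 179*((1/5)*(9/100)*(11600/81)) = 179*(116/45) = 20764/45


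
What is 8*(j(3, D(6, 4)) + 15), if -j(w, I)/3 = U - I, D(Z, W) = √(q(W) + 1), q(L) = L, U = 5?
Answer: 24*√5 ≈ 53.666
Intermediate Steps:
D(Z, W) = √(1 + W) (D(Z, W) = √(W + 1) = √(1 + W))
j(w, I) = -15 + 3*I (j(w, I) = -3*(5 - I) = -15 + 3*I)
8*(j(3, D(6, 4)) + 15) = 8*((-15 + 3*√(1 + 4)) + 15) = 8*((-15 + 3*√5) + 15) = 8*(3*√5) = 24*√5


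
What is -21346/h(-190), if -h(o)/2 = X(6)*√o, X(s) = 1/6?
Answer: -32019*I*√190/95 ≈ -4645.8*I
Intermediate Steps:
X(s) = ⅙
h(o) = -√o/3
-21346/h(-190) = -21346*3*I*√190/190 = -32019*I*√190/95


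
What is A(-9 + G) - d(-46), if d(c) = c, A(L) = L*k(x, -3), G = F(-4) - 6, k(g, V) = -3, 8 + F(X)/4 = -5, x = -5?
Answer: 247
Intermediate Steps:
F(X) = -52 (F(X) = -32 + 4*(-5) = -32 - 20 = -52)
G = -58 (G = -52 - 6 = -58)
A(L) = -3*L (A(L) = L*(-3) = -3*L)
A(-9 + G) - d(-46) = -3*(-9 - 58) - 1*(-46) = -3*(-67) + 46 = 201 + 46 = 247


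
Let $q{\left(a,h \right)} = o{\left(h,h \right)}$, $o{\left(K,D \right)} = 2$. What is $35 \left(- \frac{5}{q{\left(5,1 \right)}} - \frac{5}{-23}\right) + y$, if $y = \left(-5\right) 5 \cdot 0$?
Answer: $- \frac{3675}{46} \approx -79.891$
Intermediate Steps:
$q{\left(a,h \right)} = 2$
$y = 0$ ($y = \left(-25\right) 0 = 0$)
$35 \left(- \frac{5}{q{\left(5,1 \right)}} - \frac{5}{-23}\right) + y = 35 \left(- \frac{5}{2} - \frac{5}{-23}\right) + 0 = 35 \left(\left(-5\right) \frac{1}{2} - - \frac{5}{23}\right) + 0 = 35 \left(- \frac{5}{2} + \frac{5}{23}\right) + 0 = 35 \left(- \frac{105}{46}\right) + 0 = - \frac{3675}{46} + 0 = - \frac{3675}{46}$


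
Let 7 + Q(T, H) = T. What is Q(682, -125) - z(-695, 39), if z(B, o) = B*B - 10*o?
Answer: -481960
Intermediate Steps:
Q(T, H) = -7 + T
z(B, o) = B² - 10*o
Q(682, -125) - z(-695, 39) = (-7 + 682) - ((-695)² - 10*39) = 675 - (483025 - 390) = 675 - 1*482635 = 675 - 482635 = -481960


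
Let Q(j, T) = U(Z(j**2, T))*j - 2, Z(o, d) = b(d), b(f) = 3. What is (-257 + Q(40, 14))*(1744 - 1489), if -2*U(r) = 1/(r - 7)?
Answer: -64770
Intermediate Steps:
Z(o, d) = 3
U(r) = -1/(2*(-7 + r)) (U(r) = -1/(2*(r - 7)) = -1/(2*(-7 + r)))
Q(j, T) = -2 + j/8 (Q(j, T) = (-1/(-14 + 2*3))*j - 2 = (-1/(-14 + 6))*j - 2 = (-1/(-8))*j - 2 = (-1*(-1/8))*j - 2 = j/8 - 2 = -2 + j/8)
(-257 + Q(40, 14))*(1744 - 1489) = (-257 + (-2 + (1/8)*40))*(1744 - 1489) = (-257 + (-2 + 5))*255 = (-257 + 3)*255 = -254*255 = -64770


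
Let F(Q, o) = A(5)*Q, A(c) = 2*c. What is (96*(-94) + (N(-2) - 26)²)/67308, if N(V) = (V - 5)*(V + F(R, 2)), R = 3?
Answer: 3355/5609 ≈ 0.59815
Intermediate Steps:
F(Q, o) = 10*Q (F(Q, o) = (2*5)*Q = 10*Q)
N(V) = (-5 + V)*(30 + V) (N(V) = (V - 5)*(V + 10*3) = (-5 + V)*(V + 30) = (-5 + V)*(30 + V))
(96*(-94) + (N(-2) - 26)²)/67308 = (96*(-94) + ((-150 + (-2)² + 25*(-2)) - 26)²)/67308 = (-9024 + ((-150 + 4 - 50) - 26)²)*(1/67308) = (-9024 + (-196 - 26)²)*(1/67308) = (-9024 + (-222)²)*(1/67308) = (-9024 + 49284)*(1/67308) = 40260*(1/67308) = 3355/5609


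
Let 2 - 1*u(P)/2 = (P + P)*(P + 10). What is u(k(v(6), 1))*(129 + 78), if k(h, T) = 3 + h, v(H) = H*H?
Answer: -1581480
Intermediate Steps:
v(H) = H²
u(P) = 4 - 4*P*(10 + P) (u(P) = 4 - 2*(P + P)*(P + 10) = 4 - 2*2*P*(10 + P) = 4 - 4*P*(10 + P))
u(k(v(6), 1))*(129 + 78) = (4 - 40*(3 + 6²) - 4*(3 + 6²)²)*(129 + 78) = (4 - 40*(3 + 36) - 4*(3 + 36)²)*207 = (4 - 40*39 - 4*39²)*207 = (4 - 1560 - 4*1521)*207 = (4 - 1560 - 6084)*207 = -7640*207 = -1581480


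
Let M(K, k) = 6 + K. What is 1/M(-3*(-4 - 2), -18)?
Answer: 1/24 ≈ 0.041667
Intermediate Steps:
1/M(-3*(-4 - 2), -18) = 1/(6 - 3*(-4 - 2)) = 1/(6 - 3*(-6)) = 1/(6 + 18) = 1/24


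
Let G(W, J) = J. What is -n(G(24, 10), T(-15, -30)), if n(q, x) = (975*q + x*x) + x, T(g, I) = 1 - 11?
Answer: -9840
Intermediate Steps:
T(g, I) = -10
n(q, x) = x + x**2 + 975*q (n(q, x) = (975*q + x**2) + x = (x**2 + 975*q) + x = x + x**2 + 975*q)
-n(G(24, 10), T(-15, -30)) = -(-10 + (-10)**2 + 975*10) = -(-10 + 100 + 9750) = -1*9840 = -9840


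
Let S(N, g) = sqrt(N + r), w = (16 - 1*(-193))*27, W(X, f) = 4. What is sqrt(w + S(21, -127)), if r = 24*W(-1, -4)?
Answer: sqrt(5643 + 3*sqrt(13)) ≈ 75.192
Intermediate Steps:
r = 96 (r = 24*4 = 96)
w = 5643 (w = (16 + 193)*27 = 209*27 = 5643)
S(N, g) = sqrt(96 + N) (S(N, g) = sqrt(N + 96) = sqrt(96 + N))
sqrt(w + S(21, -127)) = sqrt(5643 + sqrt(96 + 21)) = sqrt(5643 + sqrt(117)) = sqrt(5643 + 3*sqrt(13))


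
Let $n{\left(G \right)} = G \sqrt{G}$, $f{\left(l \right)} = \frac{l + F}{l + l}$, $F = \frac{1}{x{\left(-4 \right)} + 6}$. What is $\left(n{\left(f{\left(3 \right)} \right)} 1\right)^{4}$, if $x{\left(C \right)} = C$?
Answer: $\frac{117649}{2985984} \approx 0.0394$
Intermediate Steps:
$F = \frac{1}{2}$ ($F = \frac{1}{-4 + 6} = \frac{1}{2} \approx 0.5$)
$f{\left(l \right)} = \frac{\frac{1}{2} + l}{2 l}$ ($f{\left(l \right)} = \frac{l + \frac{1}{2}}{l + l} = \frac{\frac{1}{2} + l}{2 l}$)
$n{\left(G \right)} = G^{\frac{3}{2}}$
$\left(n{\left(f{\left(3 \right)} \right)} 1\right)^{4} = \left(\left(\frac{1 + 2 \cdot 3}{4 \cdot 3}\right)^{\frac{3}{2}} \cdot 1\right)^{4} = \left(\left(\frac{1}{4} \cdot \frac{1}{3} \left(1 + 6\right)\right)^{\frac{3}{2}} \cdot 1\right)^{4} = \left(\left(\frac{1}{4} \cdot \frac{1}{3} \cdot 7\right)^{\frac{3}{2}} \cdot 1\right)^{4} = \left(\left(\frac{7}{12}\right)^{\frac{3}{2}} \cdot 1\right)^{4} = \left(\frac{7 \sqrt{21}}{72} \cdot 1\right)^{4} = \left(\frac{7 \sqrt{21}}{72}\right)^{4} = \frac{117649}{2985984}$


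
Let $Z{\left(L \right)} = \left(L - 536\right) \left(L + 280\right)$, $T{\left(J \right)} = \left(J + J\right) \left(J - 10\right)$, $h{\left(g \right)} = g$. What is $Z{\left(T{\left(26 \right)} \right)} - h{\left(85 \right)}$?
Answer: $329067$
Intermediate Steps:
$T{\left(J \right)} = 2 J \left(-10 + J\right)$
$Z{\left(L \right)} = \left(-536 + L\right) \left(280 + L\right)$
$Z{\left(T{\left(26 \right)} \right)} - h{\left(85 \right)} = \left(-150080 + \left(2 \cdot 26 \left(-10 + 26\right)\right)^{2} - 256 \cdot 2 \cdot 26 \left(-10 + 26\right)\right) - 85 = \left(-150080 + \left(2 \cdot 26 \cdot 16\right)^{2} - 256 \cdot 2 \cdot 26 \cdot 16\right) - 85 = \left(-150080 + 832^{2} - 212992\right) - 85 = \left(-150080 + 692224 - 212992\right) - 85 = 329152 - 85 = 329067$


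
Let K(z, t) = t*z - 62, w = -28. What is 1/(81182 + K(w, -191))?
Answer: 1/86468 ≈ 1.1565e-5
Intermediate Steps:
K(z, t) = -62 + t*z
1/(81182 + K(w, -191)) = 1/(81182 + (-62 - 191*(-28))) = 1/(81182 + (-62 + 5348)) = 1/(81182 + 5286) = 1/86468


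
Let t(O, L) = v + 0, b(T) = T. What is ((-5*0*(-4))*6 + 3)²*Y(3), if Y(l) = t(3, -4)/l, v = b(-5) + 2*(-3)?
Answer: -33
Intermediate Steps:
v = -11 (v = -5 + 2*(-3) = -5 - 6 = -11)
t(O, L) = -11 (t(O, L) = -11 + 0 = -11)
Y(l) = -11/l
((-5*0*(-4))*6 + 3)²*Y(3) = ((-5*0*(-4))*6 + 3)²*(-11/3) = ((0*(-4))*6 + 3)²*(-11*⅓) = (0*6 + 3)²*(-11/3) = (0 + 3)²*(-11/3) = 3²*(-11/3) = 9*(-11/3) = -33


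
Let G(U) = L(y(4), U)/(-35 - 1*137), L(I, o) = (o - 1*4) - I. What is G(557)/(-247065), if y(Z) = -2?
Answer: 37/2833012 ≈ 1.3060e-5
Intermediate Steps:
L(I, o) = -4 + o - I (L(I, o) = (o - 4) - I = (-4 + o) - I = -4 + o - I)
G(U) = 1/86 - U/172 (G(U) = (-4 + U - 1*(-2))/(-35 - 1*137) = (-4 + U + 2)/(-35 - 137) = (-2 + U)/(-172) = (-2 + U)*(-1/172) = 1/86 - U/172)
G(557)/(-247065) = (1/86 - 1/172*557)/(-247065) = (1/86 - 557/172)*(-1/247065) = -555/172*(-1/247065) = 37/2833012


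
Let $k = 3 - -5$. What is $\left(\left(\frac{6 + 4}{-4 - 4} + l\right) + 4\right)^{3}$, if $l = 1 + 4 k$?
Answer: $\frac{2924207}{64} \approx 45691.0$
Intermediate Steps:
$k = 8$ ($k = 3 + 5 = 8$)
$l = 33$ ($l = 1 + 4 \cdot 8 = 1 + 32 = 33$)
$\left(\left(\frac{6 + 4}{-4 - 4} + l\right) + 4\right)^{3} = \left(\left(\frac{6 + 4}{-4 - 4} + 33\right) + 4\right)^{3} = \left(\left(\frac{10}{-8} + 33\right) + 4\right)^{3} = \left(\left(10 \left(- \frac{1}{8}\right) + 33\right) + 4\right)^{3} = \left(\left(- \frac{5}{4} + 33\right) + 4\right)^{3} = \left(\frac{127}{4} + 4\right)^{3} = \left(\frac{143}{4}\right)^{3} = \frac{2924207}{64}$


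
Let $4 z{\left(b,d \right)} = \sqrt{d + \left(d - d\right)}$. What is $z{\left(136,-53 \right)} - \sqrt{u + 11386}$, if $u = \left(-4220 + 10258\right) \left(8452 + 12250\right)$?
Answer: $- \sqrt{125010062} + \frac{i \sqrt{53}}{4} \approx -11181.0 + 1.82 i$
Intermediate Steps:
$z{\left(b,d \right)} = \frac{\sqrt{d}}{4}$ ($z{\left(b,d \right)} = \frac{\sqrt{d + \left(d - d\right)}}{4} = \frac{\sqrt{d + 0}}{4} = \frac{\sqrt{d}}{4}$)
$u = 124998676$ ($u = 6038 \cdot 20702 = 124998676$)
$z{\left(136,-53 \right)} - \sqrt{u + 11386} = \frac{\sqrt{-53}}{4} - \sqrt{124998676 + 11386} = \frac{i \sqrt{53}}{4} - \sqrt{125010062} = - \sqrt{125010062} + \frac{i \sqrt{53}}{4}$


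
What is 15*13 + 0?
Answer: 195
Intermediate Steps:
15*13 + 0 = 195 + 0 = 195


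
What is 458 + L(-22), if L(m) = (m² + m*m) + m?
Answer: 1404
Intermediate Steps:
L(m) = m + 2*m² (L(m) = (m² + m²) + m = 2*m² + m = m + 2*m²)
458 + L(-22) = 458 - 22*(1 + 2*(-22)) = 458 - 22*(1 - 44) = 458 - 22*(-43) = 458 + 946 = 1404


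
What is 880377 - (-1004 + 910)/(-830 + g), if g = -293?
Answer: 988663277/1123 ≈ 8.8038e+5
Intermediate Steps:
880377 - (-1004 + 910)/(-830 + g) = 880377 - (-1004 + 910)/(-830 - 293) = 880377 - (-94)/(-1123) = 880377 - (-94)*(-1)/1123 = 880377 - 1*94/1123 = 880377 - 94/1123 = 988663277/1123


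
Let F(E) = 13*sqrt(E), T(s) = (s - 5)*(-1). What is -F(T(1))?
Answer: -26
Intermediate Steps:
T(s) = 5 - s (T(s) = (-5 + s)*(-1) = 5 - s)
-F(T(1)) = -13*sqrt(5 - 1*1) = -13*sqrt(5 - 1) = -13*sqrt(4) = -13*2 = -1*26 = -26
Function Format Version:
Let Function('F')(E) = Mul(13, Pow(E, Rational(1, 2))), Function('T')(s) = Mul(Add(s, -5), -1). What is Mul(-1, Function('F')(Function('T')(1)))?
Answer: -26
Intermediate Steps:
Function('T')(s) = Add(5, Mul(-1, s)) (Function('T')(s) = Mul(Add(-5, s), -1) = Add(5, Mul(-1, s)))
Mul(-1, Function('F')(Function('T')(1))) = Mul(-1, Mul(13, Pow(Add(5, Mul(-1, 1)), Rational(1, 2)))) = Mul(-1, Mul(13, Pow(Add(5, -1), Rational(1, 2)))) = Mul(-1, Mul(13, Pow(4, Rational(1, 2)))) = Mul(-1, Mul(13, 2)) = Mul(-1, 26) = -26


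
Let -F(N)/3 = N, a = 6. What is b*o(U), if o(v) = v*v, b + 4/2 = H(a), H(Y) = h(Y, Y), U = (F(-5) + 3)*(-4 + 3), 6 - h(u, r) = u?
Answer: -648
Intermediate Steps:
F(N) = -3*N
h(u, r) = 6 - u
U = -18 (U = (-3*(-5) + 3)*(-4 + 3) = (15 + 3)*(-1) = 18*(-1) = -18)
H(Y) = 6 - Y
b = -2 (b = -2 + (6 - 1*6) = -2 + (6 - 6) = -2 + 0 = -2)
o(v) = v²
b*o(U) = -2*(-18)² = -2*324 = -648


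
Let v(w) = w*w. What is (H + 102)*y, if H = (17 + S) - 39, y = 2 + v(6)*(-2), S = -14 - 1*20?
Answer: -3220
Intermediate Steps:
S = -34 (S = -14 - 20 = -34)
v(w) = w**2
y = -70 (y = 2 + 6**2*(-2) = 2 + 36*(-2) = 2 - 72 = -70)
H = -56 (H = (17 - 34) - 39 = -17 - 39 = -56)
(H + 102)*y = (-56 + 102)*(-70) = 46*(-70) = -3220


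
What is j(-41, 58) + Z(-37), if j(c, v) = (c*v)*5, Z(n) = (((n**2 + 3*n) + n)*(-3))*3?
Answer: -22879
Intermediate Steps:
Z(n) = -36*n - 9*n**2 (Z(n) = ((n**2 + 4*n)*(-3))*3 = (-12*n - 3*n**2)*3 = -36*n - 9*n**2)
j(c, v) = 5*c*v
j(-41, 58) + Z(-37) = 5*(-41)*58 - 9*(-37)*(4 - 37) = -11890 - 9*(-37)*(-33) = -11890 - 10989 = -22879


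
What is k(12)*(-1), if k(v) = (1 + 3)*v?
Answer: -48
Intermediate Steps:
k(v) = 4*v
k(12)*(-1) = (4*12)*(-1) = 48*(-1) = -48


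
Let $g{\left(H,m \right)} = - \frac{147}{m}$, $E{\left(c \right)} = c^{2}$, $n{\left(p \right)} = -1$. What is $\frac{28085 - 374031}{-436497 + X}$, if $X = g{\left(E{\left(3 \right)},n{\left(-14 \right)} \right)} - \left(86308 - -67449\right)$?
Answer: $\frac{345946}{590107} \approx 0.58624$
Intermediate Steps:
$X = -153610$ ($X = - \frac{147}{-1} - \left(86308 - -67449\right) = \left(-147\right) \left(-1\right) - \left(86308 + 67449\right) = 147 - 153757 = -153610$)
$\frac{28085 - 374031}{-436497 + X} = \frac{28085 - 374031}{-436497 - 153610} = - \frac{345946}{-590107} = \left(-345946\right) \left(- \frac{1}{590107}\right) = \frac{345946}{590107}$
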